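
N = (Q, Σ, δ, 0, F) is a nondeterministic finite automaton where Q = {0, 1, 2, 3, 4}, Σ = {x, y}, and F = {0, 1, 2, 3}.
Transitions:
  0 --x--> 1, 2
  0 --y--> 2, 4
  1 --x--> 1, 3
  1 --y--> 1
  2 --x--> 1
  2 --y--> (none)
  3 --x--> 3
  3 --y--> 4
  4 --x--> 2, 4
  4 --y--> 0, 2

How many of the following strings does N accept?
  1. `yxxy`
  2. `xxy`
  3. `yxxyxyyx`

3

`yxxy`: accepted
`xxy`: accepted
`yxxyxyyx`: accepted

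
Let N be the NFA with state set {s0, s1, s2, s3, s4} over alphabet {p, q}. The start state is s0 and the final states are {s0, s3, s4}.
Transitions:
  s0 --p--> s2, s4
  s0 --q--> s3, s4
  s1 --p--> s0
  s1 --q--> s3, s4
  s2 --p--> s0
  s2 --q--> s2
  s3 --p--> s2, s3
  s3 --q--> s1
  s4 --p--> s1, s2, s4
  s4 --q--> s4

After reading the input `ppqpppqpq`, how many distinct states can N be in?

Start: {s0}
read p: {s2, s4}
read p: {s0, s1, s2, s4}
read q: {s2, s3, s4}
read p: {s0, s1, s2, s3, s4}
read p: {s0, s1, s2, s3, s4}
read p: {s0, s1, s2, s3, s4}
read q: {s1, s2, s3, s4}
read p: {s0, s1, s2, s3, s4}
read q: {s1, s2, s3, s4}
Final reachable set {s1, s2, s3, s4} has 4 states.

4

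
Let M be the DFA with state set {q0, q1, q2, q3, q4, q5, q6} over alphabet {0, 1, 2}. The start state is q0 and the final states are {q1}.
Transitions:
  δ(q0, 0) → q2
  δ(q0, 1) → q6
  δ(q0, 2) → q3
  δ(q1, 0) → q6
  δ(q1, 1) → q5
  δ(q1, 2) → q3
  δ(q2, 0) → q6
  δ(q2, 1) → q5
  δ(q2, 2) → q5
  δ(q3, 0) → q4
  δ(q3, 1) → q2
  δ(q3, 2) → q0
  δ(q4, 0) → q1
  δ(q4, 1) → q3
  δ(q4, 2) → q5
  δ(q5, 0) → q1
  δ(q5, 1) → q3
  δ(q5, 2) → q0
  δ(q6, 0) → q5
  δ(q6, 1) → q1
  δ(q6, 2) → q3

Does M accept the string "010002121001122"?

rejected

q0 --0--> q2
q2 --1--> q5
q5 --0--> q1
q1 --0--> q6
q6 --0--> q5
q5 --2--> q0
q0 --1--> q6
q6 --2--> q3
q3 --1--> q2
q2 --0--> q6
q6 --0--> q5
q5 --1--> q3
q3 --1--> q2
q2 --2--> q5
q5 --2--> q0
End in state q0, which is not an accepting state.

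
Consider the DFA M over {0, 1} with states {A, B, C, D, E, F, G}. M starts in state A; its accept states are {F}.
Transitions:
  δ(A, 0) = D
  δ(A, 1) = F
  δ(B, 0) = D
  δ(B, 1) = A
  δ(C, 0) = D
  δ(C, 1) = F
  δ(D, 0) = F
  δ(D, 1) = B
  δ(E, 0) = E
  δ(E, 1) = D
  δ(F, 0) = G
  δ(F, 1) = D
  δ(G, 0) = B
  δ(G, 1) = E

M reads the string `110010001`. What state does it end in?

D

A --1--> F
F --1--> D
D --0--> F
F --0--> G
G --1--> E
E --0--> E
E --0--> E
E --0--> E
E --1--> D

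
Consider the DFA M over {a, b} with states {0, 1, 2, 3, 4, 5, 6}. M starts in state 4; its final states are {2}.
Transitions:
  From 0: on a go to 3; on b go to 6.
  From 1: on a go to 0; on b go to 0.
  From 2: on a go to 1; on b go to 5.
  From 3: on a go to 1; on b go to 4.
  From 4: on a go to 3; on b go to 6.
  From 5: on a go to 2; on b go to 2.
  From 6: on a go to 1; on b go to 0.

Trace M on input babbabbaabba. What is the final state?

3

4 --b--> 6
6 --a--> 1
1 --b--> 0
0 --b--> 6
6 --a--> 1
1 --b--> 0
0 --b--> 6
6 --a--> 1
1 --a--> 0
0 --b--> 6
6 --b--> 0
0 --a--> 3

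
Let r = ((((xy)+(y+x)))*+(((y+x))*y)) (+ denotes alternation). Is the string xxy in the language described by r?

yes

The left alternative (((xy)+(y+x)))* matches xxy.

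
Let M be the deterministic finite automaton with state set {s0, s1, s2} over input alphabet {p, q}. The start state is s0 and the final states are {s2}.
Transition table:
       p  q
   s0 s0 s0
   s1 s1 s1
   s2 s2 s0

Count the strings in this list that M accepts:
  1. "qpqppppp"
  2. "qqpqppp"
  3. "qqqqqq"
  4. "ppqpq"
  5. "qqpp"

0

"qpqppppp": rejected
"qqpqppp": rejected
"qqqqqq": rejected
"ppqpq": rejected
"qqpp": rejected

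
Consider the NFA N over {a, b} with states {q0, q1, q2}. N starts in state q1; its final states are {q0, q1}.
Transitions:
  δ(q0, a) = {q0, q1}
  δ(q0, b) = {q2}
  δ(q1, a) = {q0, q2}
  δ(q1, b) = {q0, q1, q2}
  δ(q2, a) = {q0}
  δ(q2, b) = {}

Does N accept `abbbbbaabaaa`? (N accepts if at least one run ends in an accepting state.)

Start: {q1}
read a: {q0, q2}
read b: {q2}
read b: {}
The reachable set is empty and stays empty for the remaining 9 symbols.
Reachable ∩ accepting = {} — empty.

rejected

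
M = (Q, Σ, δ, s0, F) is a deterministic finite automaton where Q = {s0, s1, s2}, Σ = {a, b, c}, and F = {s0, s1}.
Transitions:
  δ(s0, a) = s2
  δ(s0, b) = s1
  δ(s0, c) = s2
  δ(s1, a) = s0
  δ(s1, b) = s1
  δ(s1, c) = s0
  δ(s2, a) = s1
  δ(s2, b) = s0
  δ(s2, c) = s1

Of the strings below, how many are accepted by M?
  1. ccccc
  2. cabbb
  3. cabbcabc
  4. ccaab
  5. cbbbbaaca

4

ccccc: accepted
cabbb: accepted
cabbcabc: rejected
ccaab: accepted
cbbbbaaca: accepted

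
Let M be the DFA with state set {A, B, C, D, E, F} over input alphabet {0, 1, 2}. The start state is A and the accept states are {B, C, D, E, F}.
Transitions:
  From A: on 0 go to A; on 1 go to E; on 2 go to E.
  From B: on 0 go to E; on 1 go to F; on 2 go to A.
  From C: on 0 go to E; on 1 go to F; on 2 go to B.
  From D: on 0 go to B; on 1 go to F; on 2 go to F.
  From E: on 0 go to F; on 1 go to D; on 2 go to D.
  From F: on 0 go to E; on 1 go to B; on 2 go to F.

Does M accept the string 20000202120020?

accepted

A --2--> E
E --0--> F
F --0--> E
E --0--> F
F --0--> E
E --2--> D
D --0--> B
B --2--> A
A --1--> E
E --2--> D
D --0--> B
B --0--> E
E --2--> D
D --0--> B
End in state B, which is an accepting state.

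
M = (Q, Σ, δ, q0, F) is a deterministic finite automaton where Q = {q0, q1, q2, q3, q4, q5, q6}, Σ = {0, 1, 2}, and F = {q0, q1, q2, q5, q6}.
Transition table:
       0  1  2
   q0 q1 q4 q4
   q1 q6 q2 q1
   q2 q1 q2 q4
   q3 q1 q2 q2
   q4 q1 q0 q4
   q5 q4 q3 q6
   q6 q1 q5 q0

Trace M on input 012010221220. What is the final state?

q1

q0 --0--> q1
q1 --1--> q2
q2 --2--> q4
q4 --0--> q1
q1 --1--> q2
q2 --0--> q1
q1 --2--> q1
q1 --2--> q1
q1 --1--> q2
q2 --2--> q4
q4 --2--> q4
q4 --0--> q1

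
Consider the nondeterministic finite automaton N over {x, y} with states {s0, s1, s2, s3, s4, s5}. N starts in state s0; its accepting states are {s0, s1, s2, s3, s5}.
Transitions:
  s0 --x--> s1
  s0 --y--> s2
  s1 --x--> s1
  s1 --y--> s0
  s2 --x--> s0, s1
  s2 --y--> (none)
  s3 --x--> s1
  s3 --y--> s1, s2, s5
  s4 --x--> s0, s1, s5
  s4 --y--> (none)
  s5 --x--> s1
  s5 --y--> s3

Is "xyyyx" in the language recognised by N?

rejected

Start: {s0}
read x: {s1}
read y: {s0}
read y: {s2}
read y: {}
The reachable set is empty and stays empty for the remaining 1 symbol.
Reachable ∩ accepting = {} — empty.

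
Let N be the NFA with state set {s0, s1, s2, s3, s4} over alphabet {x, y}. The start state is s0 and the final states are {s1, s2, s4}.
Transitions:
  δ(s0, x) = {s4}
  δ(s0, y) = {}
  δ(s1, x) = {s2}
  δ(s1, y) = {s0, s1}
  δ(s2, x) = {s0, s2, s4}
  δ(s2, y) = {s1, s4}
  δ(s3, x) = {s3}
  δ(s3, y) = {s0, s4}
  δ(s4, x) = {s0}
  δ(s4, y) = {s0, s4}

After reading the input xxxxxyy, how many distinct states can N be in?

Start: {s0}
read x: {s4}
read x: {s0}
read x: {s4}
read x: {s0}
read x: {s4}
read y: {s0, s4}
read y: {s0, s4}
Final reachable set {s0, s4} has 2 states.

2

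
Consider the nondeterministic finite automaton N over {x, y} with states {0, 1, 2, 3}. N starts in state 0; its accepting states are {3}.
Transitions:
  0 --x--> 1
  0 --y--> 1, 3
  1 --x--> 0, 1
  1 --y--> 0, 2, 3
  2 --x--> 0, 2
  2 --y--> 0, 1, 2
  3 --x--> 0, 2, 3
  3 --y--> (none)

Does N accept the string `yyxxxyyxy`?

accepted

Start: {0}
read y: {1, 3}
read y: {0, 2, 3}
read x: {0, 1, 2, 3}
read x: {0, 1, 2, 3}
read x: {0, 1, 2, 3}
read y: {0, 1, 2, 3}
read y: {0, 1, 2, 3}
read x: {0, 1, 2, 3}
read y: {0, 1, 2, 3}
Reachable ∩ accepting = {3} — nonempty.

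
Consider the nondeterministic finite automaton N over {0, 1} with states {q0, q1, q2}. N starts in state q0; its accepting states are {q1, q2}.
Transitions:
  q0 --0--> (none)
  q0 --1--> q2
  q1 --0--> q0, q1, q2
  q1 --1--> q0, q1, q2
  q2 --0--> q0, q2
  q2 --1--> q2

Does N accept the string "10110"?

Start: {q0}
read 1: {q2}
read 0: {q0, q2}
read 1: {q2}
read 1: {q2}
read 0: {q0, q2}
Reachable ∩ accepting = {q2} — nonempty.

accepted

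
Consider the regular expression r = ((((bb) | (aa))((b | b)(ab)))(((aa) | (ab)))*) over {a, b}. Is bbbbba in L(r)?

No split of bbbbba into u·v has (((bb)|(aa))((b|b)(ab))) matching u and (((aa)|(ab)))* matching v.

no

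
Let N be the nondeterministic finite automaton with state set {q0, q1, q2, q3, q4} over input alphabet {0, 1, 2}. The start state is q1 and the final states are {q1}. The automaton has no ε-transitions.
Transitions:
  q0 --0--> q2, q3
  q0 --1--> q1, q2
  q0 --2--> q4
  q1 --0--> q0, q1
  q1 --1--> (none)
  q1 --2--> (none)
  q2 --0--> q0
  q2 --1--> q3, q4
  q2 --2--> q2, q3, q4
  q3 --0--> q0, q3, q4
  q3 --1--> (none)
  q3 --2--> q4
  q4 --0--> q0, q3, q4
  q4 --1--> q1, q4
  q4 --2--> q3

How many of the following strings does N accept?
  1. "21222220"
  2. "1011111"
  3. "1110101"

"21222220": rejected
"1011111": rejected
"1110101": rejected

0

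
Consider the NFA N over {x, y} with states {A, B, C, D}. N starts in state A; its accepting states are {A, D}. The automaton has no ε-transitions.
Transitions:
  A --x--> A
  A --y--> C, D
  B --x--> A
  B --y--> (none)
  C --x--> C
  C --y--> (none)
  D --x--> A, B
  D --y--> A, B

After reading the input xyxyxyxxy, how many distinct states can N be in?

Start: {A}
read x: {A}
read y: {C, D}
read x: {A, B, C}
read y: {C, D}
read x: {A, B, C}
read y: {C, D}
read x: {A, B, C}
read x: {A, C}
read y: {C, D}
Final reachable set {C, D} has 2 states.

2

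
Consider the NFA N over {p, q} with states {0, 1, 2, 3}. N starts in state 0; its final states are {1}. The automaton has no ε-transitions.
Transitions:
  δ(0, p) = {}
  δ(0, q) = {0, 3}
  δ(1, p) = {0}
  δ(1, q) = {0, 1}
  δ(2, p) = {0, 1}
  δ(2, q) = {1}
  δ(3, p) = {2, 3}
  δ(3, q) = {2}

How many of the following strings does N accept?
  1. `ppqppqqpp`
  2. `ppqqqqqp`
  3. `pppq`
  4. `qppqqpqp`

1

`ppqppqqpp`: rejected
`ppqqqqqp`: rejected
`pppq`: rejected
`qppqqpqp`: accepted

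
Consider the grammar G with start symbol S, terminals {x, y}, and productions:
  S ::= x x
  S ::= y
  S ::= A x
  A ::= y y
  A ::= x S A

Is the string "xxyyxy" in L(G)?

no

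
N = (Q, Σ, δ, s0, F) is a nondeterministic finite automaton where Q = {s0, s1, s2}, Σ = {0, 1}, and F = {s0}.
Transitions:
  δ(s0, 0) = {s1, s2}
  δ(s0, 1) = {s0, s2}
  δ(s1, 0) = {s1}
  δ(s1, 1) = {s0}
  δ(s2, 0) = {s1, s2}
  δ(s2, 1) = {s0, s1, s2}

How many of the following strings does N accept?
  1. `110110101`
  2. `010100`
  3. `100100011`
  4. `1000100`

2

`110110101`: accepted
`010100`: rejected
`100100011`: accepted
`1000100`: rejected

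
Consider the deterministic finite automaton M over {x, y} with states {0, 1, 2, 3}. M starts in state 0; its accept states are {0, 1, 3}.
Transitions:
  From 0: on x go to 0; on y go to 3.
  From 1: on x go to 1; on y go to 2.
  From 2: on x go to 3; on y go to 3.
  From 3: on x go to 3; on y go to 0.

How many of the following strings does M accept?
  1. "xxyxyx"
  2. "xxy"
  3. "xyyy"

3

"xxyxyx": accepted
"xxy": accepted
"xyyy": accepted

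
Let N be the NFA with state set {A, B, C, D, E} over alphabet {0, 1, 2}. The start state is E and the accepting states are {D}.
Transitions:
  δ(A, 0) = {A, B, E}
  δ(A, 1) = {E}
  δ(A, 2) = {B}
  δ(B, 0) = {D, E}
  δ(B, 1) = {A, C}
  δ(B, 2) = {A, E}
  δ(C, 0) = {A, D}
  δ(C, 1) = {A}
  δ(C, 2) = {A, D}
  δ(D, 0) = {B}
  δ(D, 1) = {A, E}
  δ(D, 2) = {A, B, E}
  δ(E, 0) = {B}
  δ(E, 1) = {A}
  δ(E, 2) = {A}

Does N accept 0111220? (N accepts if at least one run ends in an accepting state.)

accepted

Start: {E}
read 0: {B}
read 1: {A, C}
read 1: {A, E}
read 1: {A, E}
read 2: {A, B}
read 2: {A, B, E}
read 0: {A, B, D, E}
Reachable ∩ accepting = {D} — nonempty.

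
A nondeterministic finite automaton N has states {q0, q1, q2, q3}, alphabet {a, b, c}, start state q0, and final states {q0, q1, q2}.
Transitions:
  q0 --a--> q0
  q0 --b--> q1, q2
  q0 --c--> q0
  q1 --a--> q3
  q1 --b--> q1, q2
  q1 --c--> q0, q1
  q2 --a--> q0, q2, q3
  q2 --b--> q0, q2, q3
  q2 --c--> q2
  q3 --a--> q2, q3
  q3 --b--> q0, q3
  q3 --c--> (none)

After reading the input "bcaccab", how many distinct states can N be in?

4

Start: {q0}
read b: {q1, q2}
read c: {q0, q1, q2}
read a: {q0, q2, q3}
read c: {q0, q2}
read c: {q0, q2}
read a: {q0, q2, q3}
read b: {q0, q1, q2, q3}
Final reachable set {q0, q1, q2, q3} has 4 states.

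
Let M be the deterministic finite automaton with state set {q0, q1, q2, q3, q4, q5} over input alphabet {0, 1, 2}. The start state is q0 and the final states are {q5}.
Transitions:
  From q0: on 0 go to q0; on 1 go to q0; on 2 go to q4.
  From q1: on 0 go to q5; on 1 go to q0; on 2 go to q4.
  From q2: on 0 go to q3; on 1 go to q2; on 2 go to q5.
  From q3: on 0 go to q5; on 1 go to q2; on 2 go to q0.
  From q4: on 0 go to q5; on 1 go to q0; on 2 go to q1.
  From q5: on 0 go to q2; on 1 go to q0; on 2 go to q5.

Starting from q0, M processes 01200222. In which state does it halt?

q5

q0 --0--> q0
q0 --1--> q0
q0 --2--> q4
q4 --0--> q5
q5 --0--> q2
q2 --2--> q5
q5 --2--> q5
q5 --2--> q5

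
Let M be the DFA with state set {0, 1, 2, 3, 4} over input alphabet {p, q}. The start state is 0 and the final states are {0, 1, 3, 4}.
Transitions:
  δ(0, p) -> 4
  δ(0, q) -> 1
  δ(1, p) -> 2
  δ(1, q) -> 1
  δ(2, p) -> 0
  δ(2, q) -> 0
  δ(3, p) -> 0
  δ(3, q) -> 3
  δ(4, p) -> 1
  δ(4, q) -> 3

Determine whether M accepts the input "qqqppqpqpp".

0 --q--> 1
1 --q--> 1
1 --q--> 1
1 --p--> 2
2 --p--> 0
0 --q--> 1
1 --p--> 2
2 --q--> 0
0 --p--> 4
4 --p--> 1
End in state 1, which is an accepting state.

accepted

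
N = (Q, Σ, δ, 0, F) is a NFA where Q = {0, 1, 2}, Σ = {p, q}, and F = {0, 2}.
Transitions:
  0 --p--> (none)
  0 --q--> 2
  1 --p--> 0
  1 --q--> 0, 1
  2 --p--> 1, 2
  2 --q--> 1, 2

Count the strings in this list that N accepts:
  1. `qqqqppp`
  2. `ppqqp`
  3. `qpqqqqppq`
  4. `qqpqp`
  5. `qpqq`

4

`qqqqppp`: accepted
`ppqqp`: rejected
`qpqqqqppq`: accepted
`qqpqp`: accepted
`qpqq`: accepted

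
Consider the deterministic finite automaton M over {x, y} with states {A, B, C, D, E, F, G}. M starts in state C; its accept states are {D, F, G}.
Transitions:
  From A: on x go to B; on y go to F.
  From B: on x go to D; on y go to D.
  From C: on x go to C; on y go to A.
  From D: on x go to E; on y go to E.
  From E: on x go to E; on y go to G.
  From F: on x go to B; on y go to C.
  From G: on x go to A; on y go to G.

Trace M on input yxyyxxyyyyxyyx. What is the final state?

C --y--> A
A --x--> B
B --y--> D
D --y--> E
E --x--> E
E --x--> E
E --y--> G
G --y--> G
G --y--> G
G --y--> G
G --x--> A
A --y--> F
F --y--> C
C --x--> C

C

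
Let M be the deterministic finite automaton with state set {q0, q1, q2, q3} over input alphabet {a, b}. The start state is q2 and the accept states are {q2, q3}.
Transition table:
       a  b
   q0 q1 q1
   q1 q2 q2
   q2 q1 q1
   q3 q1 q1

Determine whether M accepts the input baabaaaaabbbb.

rejected

q2 --b--> q1
q1 --a--> q2
q2 --a--> q1
q1 --b--> q2
q2 --a--> q1
q1 --a--> q2
q2 --a--> q1
q1 --a--> q2
q2 --a--> q1
q1 --b--> q2
q2 --b--> q1
q1 --b--> q2
q2 --b--> q1
End in state q1, which is not an accepting state.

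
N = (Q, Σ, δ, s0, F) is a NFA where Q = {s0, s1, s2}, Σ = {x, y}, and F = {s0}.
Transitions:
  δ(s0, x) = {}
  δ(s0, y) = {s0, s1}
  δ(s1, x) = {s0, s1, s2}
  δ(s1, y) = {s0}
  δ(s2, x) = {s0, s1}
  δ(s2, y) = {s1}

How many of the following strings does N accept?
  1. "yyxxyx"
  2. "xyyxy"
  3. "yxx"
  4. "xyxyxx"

"yyxxyx": accepted
"xyyxy": rejected
"yxx": accepted
"xyxyxx": rejected

2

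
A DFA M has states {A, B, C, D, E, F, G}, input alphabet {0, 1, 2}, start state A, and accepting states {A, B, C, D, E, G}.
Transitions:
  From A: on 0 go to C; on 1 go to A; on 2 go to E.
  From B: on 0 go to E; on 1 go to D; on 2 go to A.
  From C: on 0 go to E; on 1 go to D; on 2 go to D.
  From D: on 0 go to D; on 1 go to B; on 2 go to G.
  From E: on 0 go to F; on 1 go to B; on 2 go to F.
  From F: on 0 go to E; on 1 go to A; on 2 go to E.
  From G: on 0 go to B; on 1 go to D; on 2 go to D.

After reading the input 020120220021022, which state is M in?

G

A --0--> C
C --2--> D
D --0--> D
D --1--> B
B --2--> A
A --0--> C
C --2--> D
D --2--> G
G --0--> B
B --0--> E
E --2--> F
F --1--> A
A --0--> C
C --2--> D
D --2--> G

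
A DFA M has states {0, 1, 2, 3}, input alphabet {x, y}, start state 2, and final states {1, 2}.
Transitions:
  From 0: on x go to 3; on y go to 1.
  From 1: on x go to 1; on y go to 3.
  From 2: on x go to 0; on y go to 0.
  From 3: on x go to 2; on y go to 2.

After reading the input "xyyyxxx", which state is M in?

2 --x--> 0
0 --y--> 1
1 --y--> 3
3 --y--> 2
2 --x--> 0
0 --x--> 3
3 --x--> 2

2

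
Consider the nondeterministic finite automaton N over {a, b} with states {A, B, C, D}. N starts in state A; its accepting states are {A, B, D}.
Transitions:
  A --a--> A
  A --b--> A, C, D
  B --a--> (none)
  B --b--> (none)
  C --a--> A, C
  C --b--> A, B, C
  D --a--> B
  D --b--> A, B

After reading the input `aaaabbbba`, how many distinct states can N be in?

Start: {A}
read a: {A}
read a: {A}
read a: {A}
read a: {A}
read b: {A, C, D}
read b: {A, B, C, D}
read b: {A, B, C, D}
read b: {A, B, C, D}
read a: {A, B, C}
Final reachable set {A, B, C} has 3 states.

3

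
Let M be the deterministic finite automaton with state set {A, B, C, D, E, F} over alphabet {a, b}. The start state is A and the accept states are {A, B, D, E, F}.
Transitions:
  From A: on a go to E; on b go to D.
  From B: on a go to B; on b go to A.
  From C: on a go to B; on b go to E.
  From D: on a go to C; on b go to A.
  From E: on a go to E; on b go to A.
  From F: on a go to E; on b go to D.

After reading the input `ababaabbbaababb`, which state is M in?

D

A --a--> E
E --b--> A
A --a--> E
E --b--> A
A --a--> E
E --a--> E
E --b--> A
A --b--> D
D --b--> A
A --a--> E
E --a--> E
E --b--> A
A --a--> E
E --b--> A
A --b--> D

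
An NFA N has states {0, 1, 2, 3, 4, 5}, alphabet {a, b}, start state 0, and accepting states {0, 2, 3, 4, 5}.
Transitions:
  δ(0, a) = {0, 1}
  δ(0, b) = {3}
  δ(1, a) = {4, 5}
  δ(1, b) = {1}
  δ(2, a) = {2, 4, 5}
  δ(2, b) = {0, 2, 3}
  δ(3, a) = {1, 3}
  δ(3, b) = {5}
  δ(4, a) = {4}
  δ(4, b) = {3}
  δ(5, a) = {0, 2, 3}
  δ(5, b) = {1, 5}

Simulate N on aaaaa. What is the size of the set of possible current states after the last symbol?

6

Start: {0}
read a: {0, 1}
read a: {0, 1, 4, 5}
read a: {0, 1, 2, 3, 4, 5}
read a: {0, 1, 2, 3, 4, 5}
read a: {0, 1, 2, 3, 4, 5}
Final reachable set {0, 1, 2, 3, 4, 5} has 6 states.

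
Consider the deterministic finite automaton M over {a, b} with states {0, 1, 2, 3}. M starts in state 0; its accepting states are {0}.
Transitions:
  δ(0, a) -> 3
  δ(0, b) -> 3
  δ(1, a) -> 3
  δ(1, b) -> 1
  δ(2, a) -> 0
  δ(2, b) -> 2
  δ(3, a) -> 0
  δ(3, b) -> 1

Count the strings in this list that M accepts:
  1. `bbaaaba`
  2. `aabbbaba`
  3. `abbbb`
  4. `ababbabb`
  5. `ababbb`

`bbaaaba`: rejected
`aabbbaba`: rejected
`abbbb`: rejected
`ababbabb`: rejected
`ababbb`: rejected

0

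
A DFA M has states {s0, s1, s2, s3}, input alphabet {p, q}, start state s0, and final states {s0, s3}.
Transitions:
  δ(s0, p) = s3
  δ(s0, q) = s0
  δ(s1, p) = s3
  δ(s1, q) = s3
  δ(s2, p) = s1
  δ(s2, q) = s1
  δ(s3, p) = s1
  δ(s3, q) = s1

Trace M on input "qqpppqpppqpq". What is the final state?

s0 --q--> s0
s0 --q--> s0
s0 --p--> s3
s3 --p--> s1
s1 --p--> s3
s3 --q--> s1
s1 --p--> s3
s3 --p--> s1
s1 --p--> s3
s3 --q--> s1
s1 --p--> s3
s3 --q--> s1

s1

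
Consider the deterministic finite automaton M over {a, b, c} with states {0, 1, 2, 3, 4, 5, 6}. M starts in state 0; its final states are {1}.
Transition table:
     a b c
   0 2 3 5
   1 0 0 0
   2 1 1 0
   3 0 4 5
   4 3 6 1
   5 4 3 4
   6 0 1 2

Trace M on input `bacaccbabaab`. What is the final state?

0 --b--> 3
3 --a--> 0
0 --c--> 5
5 --a--> 4
4 --c--> 1
1 --c--> 0
0 --b--> 3
3 --a--> 0
0 --b--> 3
3 --a--> 0
0 --a--> 2
2 --b--> 1

1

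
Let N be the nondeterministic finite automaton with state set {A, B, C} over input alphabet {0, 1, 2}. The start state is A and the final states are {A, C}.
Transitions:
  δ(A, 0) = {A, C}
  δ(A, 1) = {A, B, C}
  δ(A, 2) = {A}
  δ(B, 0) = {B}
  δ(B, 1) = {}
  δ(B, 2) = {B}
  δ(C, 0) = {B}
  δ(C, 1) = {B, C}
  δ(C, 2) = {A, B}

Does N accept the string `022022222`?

Start: {A}
read 0: {A, C}
read 2: {A, B}
read 2: {A, B}
read 0: {A, B, C}
read 2: {A, B}
read 2: {A, B}
read 2: {A, B}
read 2: {A, B}
read 2: {A, B}
Reachable ∩ accepting = {A} — nonempty.

accepted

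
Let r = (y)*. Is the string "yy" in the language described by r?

yes

Split into 2 pieces y · y; each matches y.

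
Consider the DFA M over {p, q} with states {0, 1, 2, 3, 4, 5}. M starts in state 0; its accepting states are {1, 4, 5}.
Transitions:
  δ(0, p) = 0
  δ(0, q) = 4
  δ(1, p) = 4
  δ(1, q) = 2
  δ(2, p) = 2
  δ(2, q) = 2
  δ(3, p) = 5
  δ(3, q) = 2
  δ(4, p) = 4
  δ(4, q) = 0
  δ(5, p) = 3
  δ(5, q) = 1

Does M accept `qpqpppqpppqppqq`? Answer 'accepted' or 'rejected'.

rejected

0 --q--> 4
4 --p--> 4
4 --q--> 0
0 --p--> 0
0 --p--> 0
0 --p--> 0
0 --q--> 4
4 --p--> 4
4 --p--> 4
4 --p--> 4
4 --q--> 0
0 --p--> 0
0 --p--> 0
0 --q--> 4
4 --q--> 0
End in state 0, which is not an accepting state.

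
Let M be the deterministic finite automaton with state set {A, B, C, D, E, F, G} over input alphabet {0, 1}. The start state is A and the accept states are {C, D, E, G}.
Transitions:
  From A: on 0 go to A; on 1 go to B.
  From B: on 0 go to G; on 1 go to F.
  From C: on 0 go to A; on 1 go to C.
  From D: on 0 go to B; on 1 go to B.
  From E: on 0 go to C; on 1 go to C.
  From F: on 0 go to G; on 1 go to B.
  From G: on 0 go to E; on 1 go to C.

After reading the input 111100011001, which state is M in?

A --1--> B
B --1--> F
F --1--> B
B --1--> F
F --0--> G
G --0--> E
E --0--> C
C --1--> C
C --1--> C
C --0--> A
A --0--> A
A --1--> B

B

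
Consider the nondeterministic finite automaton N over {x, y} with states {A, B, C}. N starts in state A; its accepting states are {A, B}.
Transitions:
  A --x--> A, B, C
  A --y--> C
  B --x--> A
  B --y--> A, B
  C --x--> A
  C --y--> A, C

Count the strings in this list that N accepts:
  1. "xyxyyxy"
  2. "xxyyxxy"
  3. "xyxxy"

3

"xyxyyxy": accepted
"xxyyxxy": accepted
"xyxxy": accepted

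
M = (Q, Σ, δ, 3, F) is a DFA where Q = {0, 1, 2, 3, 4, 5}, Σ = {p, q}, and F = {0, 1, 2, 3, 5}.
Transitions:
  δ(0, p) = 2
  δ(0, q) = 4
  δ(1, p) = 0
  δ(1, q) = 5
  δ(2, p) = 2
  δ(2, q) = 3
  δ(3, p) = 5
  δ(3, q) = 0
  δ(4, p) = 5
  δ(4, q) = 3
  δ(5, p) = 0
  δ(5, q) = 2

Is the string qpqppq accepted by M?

3 --q--> 0
0 --p--> 2
2 --q--> 3
3 --p--> 5
5 --p--> 0
0 --q--> 4
End in state 4, which is not an accepting state.

rejected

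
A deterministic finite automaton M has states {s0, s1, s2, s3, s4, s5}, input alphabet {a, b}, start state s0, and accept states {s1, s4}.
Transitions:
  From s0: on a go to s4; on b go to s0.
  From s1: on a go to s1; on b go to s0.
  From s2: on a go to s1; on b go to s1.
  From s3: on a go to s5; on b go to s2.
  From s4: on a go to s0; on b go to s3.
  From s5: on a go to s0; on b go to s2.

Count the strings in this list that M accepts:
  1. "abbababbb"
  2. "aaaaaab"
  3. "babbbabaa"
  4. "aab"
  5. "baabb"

1

"abbababbb": accepted
"aaaaaab": rejected
"babbbabaa": rejected
"aab": rejected
"baabb": rejected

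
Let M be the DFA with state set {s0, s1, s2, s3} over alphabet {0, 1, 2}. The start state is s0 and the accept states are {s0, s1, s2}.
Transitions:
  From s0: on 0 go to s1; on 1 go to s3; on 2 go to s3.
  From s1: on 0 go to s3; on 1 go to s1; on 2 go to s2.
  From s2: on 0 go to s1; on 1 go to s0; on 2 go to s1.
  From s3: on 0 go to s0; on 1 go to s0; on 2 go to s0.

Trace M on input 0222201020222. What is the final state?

s0 --0--> s1
s1 --2--> s2
s2 --2--> s1
s1 --2--> s2
s2 --2--> s1
s1 --0--> s3
s3 --1--> s0
s0 --0--> s1
s1 --2--> s2
s2 --0--> s1
s1 --2--> s2
s2 --2--> s1
s1 --2--> s2

s2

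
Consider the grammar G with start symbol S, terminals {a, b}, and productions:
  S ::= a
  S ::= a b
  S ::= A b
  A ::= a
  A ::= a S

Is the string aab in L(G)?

S ⇒ Ab ⇒ aSb ⇒ aab

yes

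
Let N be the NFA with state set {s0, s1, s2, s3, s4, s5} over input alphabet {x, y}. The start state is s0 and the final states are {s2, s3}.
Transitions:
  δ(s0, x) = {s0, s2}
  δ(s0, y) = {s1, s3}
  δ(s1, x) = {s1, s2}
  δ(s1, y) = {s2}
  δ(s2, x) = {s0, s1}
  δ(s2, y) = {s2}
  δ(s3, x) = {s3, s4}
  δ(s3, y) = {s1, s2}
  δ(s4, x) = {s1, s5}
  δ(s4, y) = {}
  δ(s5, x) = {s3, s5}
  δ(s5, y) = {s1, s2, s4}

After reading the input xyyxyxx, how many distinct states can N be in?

Start: {s0}
read x: {s0, s2}
read y: {s1, s2, s3}
read y: {s1, s2}
read x: {s0, s1, s2}
read y: {s1, s2, s3}
read x: {s0, s1, s2, s3, s4}
read x: {s0, s1, s2, s3, s4, s5}
Final reachable set {s0, s1, s2, s3, s4, s5} has 6 states.

6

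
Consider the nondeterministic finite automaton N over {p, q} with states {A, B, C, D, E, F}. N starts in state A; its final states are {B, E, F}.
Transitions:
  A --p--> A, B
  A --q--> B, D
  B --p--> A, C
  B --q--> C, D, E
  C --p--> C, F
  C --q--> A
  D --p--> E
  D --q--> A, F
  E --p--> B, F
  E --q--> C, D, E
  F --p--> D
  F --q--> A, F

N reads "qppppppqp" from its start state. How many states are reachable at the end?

6

Start: {A}
read q: {B, D}
read p: {A, C, E}
read p: {A, B, C, F}
read p: {A, B, C, D, F}
read p: {A, B, C, D, E, F}
read p: {A, B, C, D, E, F}
read p: {A, B, C, D, E, F}
read q: {A, B, C, D, E, F}
read p: {A, B, C, D, E, F}
Final reachable set {A, B, C, D, E, F} has 6 states.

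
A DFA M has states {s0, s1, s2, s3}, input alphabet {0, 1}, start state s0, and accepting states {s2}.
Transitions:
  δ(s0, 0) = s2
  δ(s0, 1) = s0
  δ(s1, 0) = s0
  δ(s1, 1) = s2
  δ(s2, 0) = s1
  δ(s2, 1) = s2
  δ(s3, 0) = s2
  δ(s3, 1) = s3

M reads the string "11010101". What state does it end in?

s2

s0 --1--> s0
s0 --1--> s0
s0 --0--> s2
s2 --1--> s2
s2 --0--> s1
s1 --1--> s2
s2 --0--> s1
s1 --1--> s2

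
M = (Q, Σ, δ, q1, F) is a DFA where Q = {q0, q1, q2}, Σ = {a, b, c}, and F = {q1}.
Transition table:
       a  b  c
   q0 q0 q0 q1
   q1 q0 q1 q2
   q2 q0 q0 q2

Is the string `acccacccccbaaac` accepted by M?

accepted

q1 --a--> q0
q0 --c--> q1
q1 --c--> q2
q2 --c--> q2
q2 --a--> q0
q0 --c--> q1
q1 --c--> q2
q2 --c--> q2
q2 --c--> q2
q2 --c--> q2
q2 --b--> q0
q0 --a--> q0
q0 --a--> q0
q0 --a--> q0
q0 --c--> q1
End in state q1, which is an accepting state.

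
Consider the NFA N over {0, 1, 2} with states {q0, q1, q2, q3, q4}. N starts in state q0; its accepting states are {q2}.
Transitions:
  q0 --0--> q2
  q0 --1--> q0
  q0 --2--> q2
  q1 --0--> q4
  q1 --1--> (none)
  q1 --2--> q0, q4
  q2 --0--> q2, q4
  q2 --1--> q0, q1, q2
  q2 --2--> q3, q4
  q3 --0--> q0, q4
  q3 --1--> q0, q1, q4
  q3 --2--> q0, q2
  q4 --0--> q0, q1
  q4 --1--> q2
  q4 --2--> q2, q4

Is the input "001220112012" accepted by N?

accepted

Start: {q0}
read 0: {q2}
read 0: {q2, q4}
read 1: {q0, q1, q2}
read 2: {q0, q2, q3, q4}
read 2: {q0, q2, q3, q4}
read 0: {q0, q1, q2, q4}
read 1: {q0, q1, q2}
read 1: {q0, q1, q2}
read 2: {q0, q2, q3, q4}
read 0: {q0, q1, q2, q4}
read 1: {q0, q1, q2}
read 2: {q0, q2, q3, q4}
Reachable ∩ accepting = {q2} — nonempty.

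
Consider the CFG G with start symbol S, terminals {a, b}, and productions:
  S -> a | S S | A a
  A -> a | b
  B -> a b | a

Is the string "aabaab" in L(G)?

no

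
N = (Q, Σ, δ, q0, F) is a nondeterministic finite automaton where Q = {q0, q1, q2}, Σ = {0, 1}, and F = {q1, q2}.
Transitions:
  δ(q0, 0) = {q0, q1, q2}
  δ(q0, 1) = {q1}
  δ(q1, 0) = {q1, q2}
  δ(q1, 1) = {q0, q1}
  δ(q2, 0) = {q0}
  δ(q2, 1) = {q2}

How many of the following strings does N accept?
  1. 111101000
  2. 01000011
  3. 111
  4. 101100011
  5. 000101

111101000: accepted
01000011: accepted
111: accepted
101100011: accepted
000101: accepted

5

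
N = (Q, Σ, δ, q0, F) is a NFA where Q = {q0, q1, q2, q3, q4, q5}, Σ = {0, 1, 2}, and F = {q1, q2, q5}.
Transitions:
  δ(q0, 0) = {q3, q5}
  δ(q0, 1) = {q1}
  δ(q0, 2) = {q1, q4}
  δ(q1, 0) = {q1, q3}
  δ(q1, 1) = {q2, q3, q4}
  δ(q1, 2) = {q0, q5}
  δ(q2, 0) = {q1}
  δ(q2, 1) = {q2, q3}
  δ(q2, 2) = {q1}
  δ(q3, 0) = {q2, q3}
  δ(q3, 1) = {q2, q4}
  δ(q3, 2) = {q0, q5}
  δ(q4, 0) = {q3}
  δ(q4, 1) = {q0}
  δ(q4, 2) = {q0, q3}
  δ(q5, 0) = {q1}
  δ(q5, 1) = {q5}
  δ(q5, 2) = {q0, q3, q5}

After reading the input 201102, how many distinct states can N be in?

4

Start: {q0}
read 2: {q1, q4}
read 0: {q1, q3}
read 1: {q2, q3, q4}
read 1: {q0, q2, q3, q4}
read 0: {q1, q2, q3, q5}
read 2: {q0, q1, q3, q5}
Final reachable set {q0, q1, q3, q5} has 4 states.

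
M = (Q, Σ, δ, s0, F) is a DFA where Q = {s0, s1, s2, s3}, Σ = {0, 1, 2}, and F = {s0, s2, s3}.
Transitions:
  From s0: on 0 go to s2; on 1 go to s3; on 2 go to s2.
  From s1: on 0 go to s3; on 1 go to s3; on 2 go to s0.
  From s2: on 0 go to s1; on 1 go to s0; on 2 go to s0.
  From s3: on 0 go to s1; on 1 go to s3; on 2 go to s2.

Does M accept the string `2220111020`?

accepted

s0 --2--> s2
s2 --2--> s0
s0 --2--> s2
s2 --0--> s1
s1 --1--> s3
s3 --1--> s3
s3 --1--> s3
s3 --0--> s1
s1 --2--> s0
s0 --0--> s2
End in state s2, which is an accepting state.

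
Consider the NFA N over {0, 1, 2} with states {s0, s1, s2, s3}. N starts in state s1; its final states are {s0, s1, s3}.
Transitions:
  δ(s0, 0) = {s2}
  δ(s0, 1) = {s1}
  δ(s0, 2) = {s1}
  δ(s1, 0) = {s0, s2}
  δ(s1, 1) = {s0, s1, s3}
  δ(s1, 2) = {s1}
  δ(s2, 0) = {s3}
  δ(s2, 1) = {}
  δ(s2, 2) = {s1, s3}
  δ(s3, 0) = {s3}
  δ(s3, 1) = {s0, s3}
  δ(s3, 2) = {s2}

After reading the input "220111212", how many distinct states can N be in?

2

Start: {s1}
read 2: {s1}
read 2: {s1}
read 0: {s0, s2}
read 1: {s1}
read 1: {s0, s1, s3}
read 1: {s0, s1, s3}
read 2: {s1, s2}
read 1: {s0, s1, s3}
read 2: {s1, s2}
Final reachable set {s1, s2} has 2 states.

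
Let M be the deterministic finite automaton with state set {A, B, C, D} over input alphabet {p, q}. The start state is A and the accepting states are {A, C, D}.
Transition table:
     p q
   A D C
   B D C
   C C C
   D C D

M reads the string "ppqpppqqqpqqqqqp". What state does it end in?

A --p--> D
D --p--> C
C --q--> C
C --p--> C
C --p--> C
C --p--> C
C --q--> C
C --q--> C
C --q--> C
C --p--> C
C --q--> C
C --q--> C
C --q--> C
C --q--> C
C --q--> C
C --p--> C

C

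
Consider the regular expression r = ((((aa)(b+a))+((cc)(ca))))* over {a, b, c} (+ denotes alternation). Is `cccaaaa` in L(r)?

yes

Split into 2 pieces ccca · aaa; each matches (((aa)(b+a))+((cc)(ca))).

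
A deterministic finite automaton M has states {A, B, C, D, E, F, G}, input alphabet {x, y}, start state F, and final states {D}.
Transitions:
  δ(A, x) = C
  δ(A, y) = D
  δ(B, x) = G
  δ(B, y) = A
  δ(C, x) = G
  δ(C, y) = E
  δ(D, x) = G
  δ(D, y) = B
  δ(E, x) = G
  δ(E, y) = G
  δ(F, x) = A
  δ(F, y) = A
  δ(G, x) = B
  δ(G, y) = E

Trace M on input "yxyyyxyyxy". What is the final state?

A

F --y--> A
A --x--> C
C --y--> E
E --y--> G
G --y--> E
E --x--> G
G --y--> E
E --y--> G
G --x--> B
B --y--> A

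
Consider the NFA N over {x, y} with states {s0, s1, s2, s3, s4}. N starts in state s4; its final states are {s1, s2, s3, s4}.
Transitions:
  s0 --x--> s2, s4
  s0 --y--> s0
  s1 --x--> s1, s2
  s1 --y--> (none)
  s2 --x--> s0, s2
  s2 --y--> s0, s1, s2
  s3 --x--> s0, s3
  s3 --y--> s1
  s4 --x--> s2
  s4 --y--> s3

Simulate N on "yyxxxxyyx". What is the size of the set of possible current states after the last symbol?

Start: {s4}
read y: {s3}
read y: {s1}
read x: {s1, s2}
read x: {s0, s1, s2}
read x: {s0, s1, s2, s4}
read x: {s0, s1, s2, s4}
read y: {s0, s1, s2, s3}
read y: {s0, s1, s2}
read x: {s0, s1, s2, s4}
Final reachable set {s0, s1, s2, s4} has 4 states.

4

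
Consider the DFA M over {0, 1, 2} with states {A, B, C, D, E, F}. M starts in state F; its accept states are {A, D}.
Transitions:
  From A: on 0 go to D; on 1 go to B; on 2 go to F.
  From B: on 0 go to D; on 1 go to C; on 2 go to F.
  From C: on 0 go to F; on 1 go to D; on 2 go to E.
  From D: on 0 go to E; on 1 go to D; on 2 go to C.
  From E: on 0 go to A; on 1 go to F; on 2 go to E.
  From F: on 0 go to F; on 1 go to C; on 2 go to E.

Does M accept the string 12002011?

accepted

F --1--> C
C --2--> E
E --0--> A
A --0--> D
D --2--> C
C --0--> F
F --1--> C
C --1--> D
End in state D, which is an accepting state.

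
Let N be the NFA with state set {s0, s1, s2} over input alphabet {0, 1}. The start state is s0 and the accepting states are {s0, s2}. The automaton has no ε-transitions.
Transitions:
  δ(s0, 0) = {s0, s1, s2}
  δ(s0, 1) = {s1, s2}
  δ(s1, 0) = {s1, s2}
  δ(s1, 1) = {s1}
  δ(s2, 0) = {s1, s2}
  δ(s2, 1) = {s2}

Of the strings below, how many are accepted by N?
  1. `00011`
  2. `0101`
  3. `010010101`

3

`00011`: accepted
`0101`: accepted
`010010101`: accepted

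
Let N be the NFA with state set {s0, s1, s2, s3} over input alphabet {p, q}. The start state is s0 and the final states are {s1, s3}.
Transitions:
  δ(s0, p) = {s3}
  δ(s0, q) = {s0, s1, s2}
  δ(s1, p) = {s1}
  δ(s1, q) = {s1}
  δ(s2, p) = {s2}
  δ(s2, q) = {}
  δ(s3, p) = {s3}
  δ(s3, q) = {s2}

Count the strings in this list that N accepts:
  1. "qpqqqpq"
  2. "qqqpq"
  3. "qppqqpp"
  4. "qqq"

4

"qpqqqpq": accepted
"qqqpq": accepted
"qppqqpp": accepted
"qqq": accepted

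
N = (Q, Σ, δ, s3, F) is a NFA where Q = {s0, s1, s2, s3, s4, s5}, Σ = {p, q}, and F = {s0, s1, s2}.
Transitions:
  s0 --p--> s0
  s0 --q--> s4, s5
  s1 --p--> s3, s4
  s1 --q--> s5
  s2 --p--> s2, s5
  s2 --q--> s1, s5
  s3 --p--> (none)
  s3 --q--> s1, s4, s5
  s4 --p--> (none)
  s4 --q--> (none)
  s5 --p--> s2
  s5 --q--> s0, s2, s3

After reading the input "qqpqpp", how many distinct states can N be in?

3

Start: {s3}
read q: {s1, s4, s5}
read q: {s0, s2, s3, s5}
read p: {s0, s2, s5}
read q: {s0, s1, s2, s3, s4, s5}
read p: {s0, s2, s3, s4, s5}
read p: {s0, s2, s5}
Final reachable set {s0, s2, s5} has 3 states.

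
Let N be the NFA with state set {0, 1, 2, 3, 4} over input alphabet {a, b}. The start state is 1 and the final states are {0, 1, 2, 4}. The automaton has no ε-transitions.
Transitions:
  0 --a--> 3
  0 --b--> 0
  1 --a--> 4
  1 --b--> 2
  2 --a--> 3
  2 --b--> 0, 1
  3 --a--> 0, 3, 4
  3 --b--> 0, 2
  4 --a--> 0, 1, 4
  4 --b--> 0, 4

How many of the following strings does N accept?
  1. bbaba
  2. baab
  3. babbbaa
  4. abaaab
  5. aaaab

bbaba: accepted
baab: accepted
babbbaa: accepted
abaaab: accepted
aaaab: accepted

5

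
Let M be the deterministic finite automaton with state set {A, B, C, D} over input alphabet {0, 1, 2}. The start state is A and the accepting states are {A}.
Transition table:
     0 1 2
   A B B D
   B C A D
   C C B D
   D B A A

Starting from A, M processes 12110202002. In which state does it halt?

D

A --1--> B
B --2--> D
D --1--> A
A --1--> B
B --0--> C
C --2--> D
D --0--> B
B --2--> D
D --0--> B
B --0--> C
C --2--> D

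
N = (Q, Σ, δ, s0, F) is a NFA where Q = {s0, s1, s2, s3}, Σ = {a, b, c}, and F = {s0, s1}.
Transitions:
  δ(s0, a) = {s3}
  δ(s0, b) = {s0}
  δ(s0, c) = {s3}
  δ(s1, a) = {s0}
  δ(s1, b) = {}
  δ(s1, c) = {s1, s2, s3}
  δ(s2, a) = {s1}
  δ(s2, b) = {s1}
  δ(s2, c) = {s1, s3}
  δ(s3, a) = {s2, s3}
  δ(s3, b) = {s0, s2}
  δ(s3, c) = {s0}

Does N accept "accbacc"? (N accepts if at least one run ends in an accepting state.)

Start: {s0}
read a: {s3}
read c: {s0}
read c: {s3}
read b: {s0, s2}
read a: {s1, s3}
read c: {s0, s1, s2, s3}
read c: {s0, s1, s2, s3}
Reachable ∩ accepting = {s0, s1} — nonempty.

accepted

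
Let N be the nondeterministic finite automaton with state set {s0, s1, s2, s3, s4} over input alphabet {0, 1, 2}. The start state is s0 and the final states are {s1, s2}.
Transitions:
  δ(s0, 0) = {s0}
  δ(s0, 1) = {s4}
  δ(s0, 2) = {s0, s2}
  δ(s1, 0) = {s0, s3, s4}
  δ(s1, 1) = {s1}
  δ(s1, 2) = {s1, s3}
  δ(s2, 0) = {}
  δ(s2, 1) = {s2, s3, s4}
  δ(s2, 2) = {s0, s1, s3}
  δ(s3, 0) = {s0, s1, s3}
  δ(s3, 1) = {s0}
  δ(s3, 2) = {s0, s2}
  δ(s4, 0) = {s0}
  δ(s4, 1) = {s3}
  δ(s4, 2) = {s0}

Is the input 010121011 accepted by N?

Start: {s0}
read 0: {s0}
read 1: {s4}
read 0: {s0}
read 1: {s4}
read 2: {s0}
read 1: {s4}
read 0: {s0}
read 1: {s4}
read 1: {s3}
Reachable ∩ accepting = {} — empty.

rejected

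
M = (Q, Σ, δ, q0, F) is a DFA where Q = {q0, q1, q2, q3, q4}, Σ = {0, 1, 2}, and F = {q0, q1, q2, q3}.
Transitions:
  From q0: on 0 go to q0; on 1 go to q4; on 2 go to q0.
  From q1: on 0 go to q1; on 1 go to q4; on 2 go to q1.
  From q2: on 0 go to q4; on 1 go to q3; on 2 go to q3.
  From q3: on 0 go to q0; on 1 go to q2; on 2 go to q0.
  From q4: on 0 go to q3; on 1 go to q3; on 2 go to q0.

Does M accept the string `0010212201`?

rejected

q0 --0--> q0
q0 --0--> q0
q0 --1--> q4
q4 --0--> q3
q3 --2--> q0
q0 --1--> q4
q4 --2--> q0
q0 --2--> q0
q0 --0--> q0
q0 --1--> q4
End in state q4, which is not an accepting state.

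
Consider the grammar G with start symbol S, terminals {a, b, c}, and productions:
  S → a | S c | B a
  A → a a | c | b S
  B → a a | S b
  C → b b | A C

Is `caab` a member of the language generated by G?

no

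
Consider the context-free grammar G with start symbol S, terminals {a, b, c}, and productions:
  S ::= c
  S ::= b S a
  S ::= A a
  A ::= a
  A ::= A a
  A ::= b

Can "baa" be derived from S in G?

S ⇒ Aa ⇒ Aaa ⇒ baa

yes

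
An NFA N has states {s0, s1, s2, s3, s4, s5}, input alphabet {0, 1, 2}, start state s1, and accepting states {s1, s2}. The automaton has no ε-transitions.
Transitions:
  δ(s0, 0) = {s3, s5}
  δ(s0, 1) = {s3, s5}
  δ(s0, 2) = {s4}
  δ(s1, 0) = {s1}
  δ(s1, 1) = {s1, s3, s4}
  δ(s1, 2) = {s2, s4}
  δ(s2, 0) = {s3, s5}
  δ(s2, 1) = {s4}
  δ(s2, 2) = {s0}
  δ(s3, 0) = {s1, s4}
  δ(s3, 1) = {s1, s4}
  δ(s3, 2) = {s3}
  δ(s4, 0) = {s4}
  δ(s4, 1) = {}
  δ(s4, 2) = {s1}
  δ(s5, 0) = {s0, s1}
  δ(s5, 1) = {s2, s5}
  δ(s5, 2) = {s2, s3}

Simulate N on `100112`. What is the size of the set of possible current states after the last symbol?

Start: {s1}
read 1: {s1, s3, s4}
read 0: {s1, s4}
read 0: {s1, s4}
read 1: {s1, s3, s4}
read 1: {s1, s3, s4}
read 2: {s1, s2, s3, s4}
Final reachable set {s1, s2, s3, s4} has 4 states.

4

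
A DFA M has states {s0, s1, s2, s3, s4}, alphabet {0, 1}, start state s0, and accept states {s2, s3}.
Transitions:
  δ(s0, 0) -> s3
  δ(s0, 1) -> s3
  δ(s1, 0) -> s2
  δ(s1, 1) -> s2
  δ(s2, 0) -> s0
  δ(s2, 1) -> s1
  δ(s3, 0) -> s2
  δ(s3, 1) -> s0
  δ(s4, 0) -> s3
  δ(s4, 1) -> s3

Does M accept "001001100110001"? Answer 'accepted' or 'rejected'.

rejected

s0 --0--> s3
s3 --0--> s2
s2 --1--> s1
s1 --0--> s2
s2 --0--> s0
s0 --1--> s3
s3 --1--> s0
s0 --0--> s3
s3 --0--> s2
s2 --1--> s1
s1 --1--> s2
s2 --0--> s0
s0 --0--> s3
s3 --0--> s2
s2 --1--> s1
End in state s1, which is not an accepting state.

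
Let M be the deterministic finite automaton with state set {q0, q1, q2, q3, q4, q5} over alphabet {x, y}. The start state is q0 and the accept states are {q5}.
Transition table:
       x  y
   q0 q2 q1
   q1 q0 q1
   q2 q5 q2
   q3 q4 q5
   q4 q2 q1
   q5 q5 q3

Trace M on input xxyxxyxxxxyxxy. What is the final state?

q2

q0 --x--> q2
q2 --x--> q5
q5 --y--> q3
q3 --x--> q4
q4 --x--> q2
q2 --y--> q2
q2 --x--> q5
q5 --x--> q5
q5 --x--> q5
q5 --x--> q5
q5 --y--> q3
q3 --x--> q4
q4 --x--> q2
q2 --y--> q2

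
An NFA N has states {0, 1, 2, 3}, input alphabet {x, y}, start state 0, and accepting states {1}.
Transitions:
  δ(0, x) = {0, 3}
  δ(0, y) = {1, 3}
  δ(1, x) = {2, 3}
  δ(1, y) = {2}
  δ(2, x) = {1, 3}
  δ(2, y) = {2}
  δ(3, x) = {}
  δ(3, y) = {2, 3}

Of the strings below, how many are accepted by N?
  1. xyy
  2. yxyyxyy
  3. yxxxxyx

1

xyy: rejected
yxyyxyy: rejected
yxxxxyx: accepted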